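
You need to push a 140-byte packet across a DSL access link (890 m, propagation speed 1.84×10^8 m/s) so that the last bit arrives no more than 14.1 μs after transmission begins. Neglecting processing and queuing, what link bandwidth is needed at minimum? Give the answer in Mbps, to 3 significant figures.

L = 1120 bits.
Propagation delay = 890 / 184000000 = 4.83696 μs.
Transmission budget = 14.1 − 4.83696 = 9.26304 μs.
R ≥ L / t_tx = 1120 bits / 9.26304e-06 s = 121 Mbps.

121 Mbps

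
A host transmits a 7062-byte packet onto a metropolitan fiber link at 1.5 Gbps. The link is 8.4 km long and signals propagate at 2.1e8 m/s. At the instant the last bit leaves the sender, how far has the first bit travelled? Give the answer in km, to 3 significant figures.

t_tx = L/R = 56496/1500000000 = 3.7664e-05 s.
Distance = s × t_tx = 210000000 × 3.7664e-05 = 7.91 km.

7.91 km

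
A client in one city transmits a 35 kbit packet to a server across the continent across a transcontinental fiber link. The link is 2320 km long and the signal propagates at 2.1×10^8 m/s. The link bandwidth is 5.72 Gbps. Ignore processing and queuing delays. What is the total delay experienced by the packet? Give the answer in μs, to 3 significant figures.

L = 35000 bits.
Transmission delay = L/R = 35000 / 5720000000 = 6.11888 μs.
Propagation delay = d/s = 2320000 m / 210000000 m/s = 11047.6 μs.
Total = 11100 μs.

11100 μs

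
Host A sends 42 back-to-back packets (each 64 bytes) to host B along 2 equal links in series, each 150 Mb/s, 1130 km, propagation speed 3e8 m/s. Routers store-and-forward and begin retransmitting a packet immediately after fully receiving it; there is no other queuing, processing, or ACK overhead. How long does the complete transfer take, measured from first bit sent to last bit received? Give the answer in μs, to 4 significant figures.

7680 μs

Per-hop transmission t_tx = L/R = 512/150000000 = 3.41333 μs.
Per-hop propagation t_prop = 1130000/300000000 = 3766.67 μs.
Pipeline fill: first packet needs 2·t_tx to clear all hops; remaining 41 packets each add one t_tx.
Total = (2+42-1)·t_tx + 2·t_prop = 43·3.41333 + 2·3766.67 = 7680 μs.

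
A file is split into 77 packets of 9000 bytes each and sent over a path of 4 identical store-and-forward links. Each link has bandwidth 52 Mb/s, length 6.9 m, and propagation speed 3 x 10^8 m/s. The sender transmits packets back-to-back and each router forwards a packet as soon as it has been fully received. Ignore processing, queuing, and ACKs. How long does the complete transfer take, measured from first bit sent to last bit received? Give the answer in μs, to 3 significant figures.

111000 μs

Per-hop transmission t_tx = L/R = 72000/52000000 = 1384.62 μs.
Per-hop propagation t_prop = 6.9/300000000 = 0.023 μs.
Pipeline fill: first packet needs 4·t_tx to clear all hops; remaining 76 packets each add one t_tx.
Total = (4+77-1)·t_tx + 4·t_prop = 80·1384.62 + 4·0.023 = 111000 μs.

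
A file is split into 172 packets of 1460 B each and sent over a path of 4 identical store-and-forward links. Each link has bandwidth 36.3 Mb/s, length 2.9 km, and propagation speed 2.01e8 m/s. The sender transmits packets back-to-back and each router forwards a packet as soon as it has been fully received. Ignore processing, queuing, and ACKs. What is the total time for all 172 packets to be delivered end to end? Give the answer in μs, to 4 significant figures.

Per-hop transmission t_tx = L/R = 11680/36300000 = 321.763 μs.
Per-hop propagation t_prop = 2900/2.01e+08 = 14.4279 μs.
Pipeline fill: first packet needs 4·t_tx to clear all hops; remaining 171 packets each add one t_tx.
Total = (4+172-1)·t_tx + 4·t_prop = 175·321.763 + 4·14.4279 = 56370 μs.

56370 μs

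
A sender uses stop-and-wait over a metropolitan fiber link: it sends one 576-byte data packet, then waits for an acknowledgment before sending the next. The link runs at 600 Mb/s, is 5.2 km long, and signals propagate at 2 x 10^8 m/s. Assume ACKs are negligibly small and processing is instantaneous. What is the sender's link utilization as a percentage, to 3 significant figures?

t_tx = L/R = 4608/600000000 = 7.68e-06 s.
t_prop = 5200/200000000 = 2.6e-05 s; RTT = 5.2e-05 s.
Cycle = t_tx + RTT = 5.968e-05 s.
Utilization = t_tx / cycle = 7.68e-06/5.968e-05 = 12.9 %.

12.9 %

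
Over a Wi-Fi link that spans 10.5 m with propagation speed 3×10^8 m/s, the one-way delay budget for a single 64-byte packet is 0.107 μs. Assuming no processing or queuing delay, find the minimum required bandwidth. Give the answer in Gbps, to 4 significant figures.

L = 512 bits.
Propagation delay = 10.5 / 300000000 = 0.035 μs.
Transmission budget = 0.107 − 0.035 = 0.072 μs.
R ≥ L / t_tx = 512 bits / 7.2e-08 s = 7.111 Gbps.

7.111 Gbps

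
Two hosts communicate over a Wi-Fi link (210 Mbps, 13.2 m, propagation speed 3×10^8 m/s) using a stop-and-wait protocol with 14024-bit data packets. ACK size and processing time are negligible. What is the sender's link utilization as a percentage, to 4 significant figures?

t_tx = L/R = 14024/210000000 = 6.6781e-05 s.
t_prop = 13.2/300000000 = 4.4e-08 s; RTT = 8.8e-08 s.
Cycle = t_tx + RTT = 6.6869e-05 s.
Utilization = t_tx / cycle = 6.6781e-05/6.6869e-05 = 99.87 %.

99.87 %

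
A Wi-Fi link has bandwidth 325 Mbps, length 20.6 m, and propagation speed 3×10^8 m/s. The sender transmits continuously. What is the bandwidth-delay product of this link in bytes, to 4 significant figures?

Propagation delay = 20.6 / 300000000 = 6.86667e-08 s.
BDP = R × t_prop = 325000000 × 6.86667e-08 = 22.3167 bits.
In bytes: 22.3167/8 = 2.790 bytes.

2.790 bytes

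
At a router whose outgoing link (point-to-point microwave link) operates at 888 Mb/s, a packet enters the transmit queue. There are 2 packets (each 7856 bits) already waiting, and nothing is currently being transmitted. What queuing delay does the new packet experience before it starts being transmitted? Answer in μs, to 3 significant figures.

17.7 μs

Each queued packet: L/R = 7856/888000000 = 8.84685 μs.
2 queued → 17.6937 μs.
Queuing delay = 17.7 μs.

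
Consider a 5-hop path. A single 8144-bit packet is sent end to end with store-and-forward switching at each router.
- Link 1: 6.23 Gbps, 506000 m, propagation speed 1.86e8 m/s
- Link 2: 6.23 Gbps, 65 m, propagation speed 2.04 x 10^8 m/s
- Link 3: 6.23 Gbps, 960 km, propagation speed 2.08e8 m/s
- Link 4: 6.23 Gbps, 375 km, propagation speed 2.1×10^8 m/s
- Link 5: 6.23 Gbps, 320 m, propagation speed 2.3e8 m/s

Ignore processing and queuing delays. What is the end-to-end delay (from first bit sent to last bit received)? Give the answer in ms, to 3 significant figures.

9.13 ms

Transmission delay per hop = L/R = 8144/6230000000 = 0.00130722 ms; 5 hops → 0.00653612 ms.
Propagation delays (d/s per hop): 2.72043, 0.000318627, 4.61538, 1.78571, 0.0013913 ms; sum = 9.12324 ms.
End-to-end = 9.13 ms.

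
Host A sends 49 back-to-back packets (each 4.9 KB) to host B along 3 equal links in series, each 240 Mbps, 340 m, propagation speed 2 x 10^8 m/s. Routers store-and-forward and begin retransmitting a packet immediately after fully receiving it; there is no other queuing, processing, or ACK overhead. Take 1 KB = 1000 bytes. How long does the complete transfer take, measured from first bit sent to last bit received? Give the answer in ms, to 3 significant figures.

8.34 ms

Per-hop transmission t_tx = L/R = 39200/240000000 = 0.163333 ms.
Per-hop propagation t_prop = 340/200000000 = 0.0017 ms.
Pipeline fill: first packet needs 3·t_tx to clear all hops; remaining 48 packets each add one t_tx.
Total = (3+49-1)·t_tx + 3·t_prop = 51·0.163333 + 3·0.0017 = 8.34 ms.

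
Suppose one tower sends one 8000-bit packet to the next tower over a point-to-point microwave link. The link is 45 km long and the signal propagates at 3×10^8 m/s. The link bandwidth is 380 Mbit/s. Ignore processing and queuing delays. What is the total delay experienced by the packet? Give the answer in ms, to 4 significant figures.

Transmission delay = L/R = 8000 / 380000000 = 0.0210526 ms.
Propagation delay = d/s = 45000 m / 300000000 m/s = 0.15 ms.
Total = 0.1711 ms.

0.1711 ms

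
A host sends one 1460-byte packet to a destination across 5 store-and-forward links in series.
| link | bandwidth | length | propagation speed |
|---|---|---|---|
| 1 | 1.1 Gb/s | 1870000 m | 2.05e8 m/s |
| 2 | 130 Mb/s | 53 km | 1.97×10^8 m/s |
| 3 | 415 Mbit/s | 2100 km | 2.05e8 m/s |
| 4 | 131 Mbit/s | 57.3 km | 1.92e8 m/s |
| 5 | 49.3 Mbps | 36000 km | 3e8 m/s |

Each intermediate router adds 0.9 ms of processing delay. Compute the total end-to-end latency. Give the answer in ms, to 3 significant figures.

L = 1460 × 8 = 11680 bits.
Transmission delays (L/R per hop): 0.0106182, 0.0898462, 0.0281446, 0.0891603, 0.236917 ms; sum = 0.454686 ms.
Propagation delays (d/s per hop): 9.12195, 0.269036, 10.2439, 0.298438, 120 ms; sum = 139.933 ms.
Processing at 4 router(s): 4 × 0.9 ms = 3.6 ms.
End-to-end = 144 ms.

144 ms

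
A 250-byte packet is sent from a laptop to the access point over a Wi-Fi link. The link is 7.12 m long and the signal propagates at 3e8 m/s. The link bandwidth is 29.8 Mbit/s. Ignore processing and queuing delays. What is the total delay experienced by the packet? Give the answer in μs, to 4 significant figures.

L = 250 × 8 = 2000 bits.
Transmission delay = L/R = 2000 / 29800000 = 67.1141 μs.
Propagation delay = d/s = 7.12 m / 300000000 m/s = 0.0237333 μs.
Total = 67.14 μs.

67.14 μs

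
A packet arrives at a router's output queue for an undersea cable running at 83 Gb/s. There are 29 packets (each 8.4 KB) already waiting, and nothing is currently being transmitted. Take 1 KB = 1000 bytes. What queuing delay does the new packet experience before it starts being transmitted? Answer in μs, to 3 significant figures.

Each queued packet: L/R = 67200/83000000000 = 0.809639 μs.
29 queued → 23.4795 μs.
Queuing delay = 23.5 μs.

23.5 μs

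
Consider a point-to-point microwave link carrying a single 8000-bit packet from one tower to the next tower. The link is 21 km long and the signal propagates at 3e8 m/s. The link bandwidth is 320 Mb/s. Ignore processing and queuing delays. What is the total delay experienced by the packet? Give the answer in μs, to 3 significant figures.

95.0 μs

Transmission delay = L/R = 8000 / 320000000 = 25 μs.
Propagation delay = d/s = 21000 m / 300000000 m/s = 70 μs.
Total = 95.0 μs.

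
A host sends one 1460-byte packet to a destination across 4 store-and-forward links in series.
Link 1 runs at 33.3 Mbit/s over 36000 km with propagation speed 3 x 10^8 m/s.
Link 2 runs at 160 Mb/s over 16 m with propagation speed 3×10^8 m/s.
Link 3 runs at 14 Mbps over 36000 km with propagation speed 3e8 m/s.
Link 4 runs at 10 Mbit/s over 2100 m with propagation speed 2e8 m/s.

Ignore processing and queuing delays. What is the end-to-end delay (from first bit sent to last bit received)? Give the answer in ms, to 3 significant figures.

L = 1460 × 8 = 11680 bits.
Transmission delays (L/R per hop): 0.350751, 0.073, 0.834286, 1.168 ms; sum = 2.42604 ms.
Propagation delays (d/s per hop): 120, 5.33333e-05, 120, 0.0105 ms; sum = 240.011 ms.
End-to-end = 242 ms.

242 ms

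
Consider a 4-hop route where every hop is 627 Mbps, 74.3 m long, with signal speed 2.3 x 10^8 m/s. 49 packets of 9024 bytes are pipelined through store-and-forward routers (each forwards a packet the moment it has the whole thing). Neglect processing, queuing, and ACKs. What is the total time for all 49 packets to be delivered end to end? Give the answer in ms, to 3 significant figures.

5.99 ms

Per-hop transmission t_tx = L/R = 72192/627000000 = 0.115139 ms.
Per-hop propagation t_prop = 74.3/2.3e+08 = 0.000323043 ms.
Pipeline fill: first packet needs 4·t_tx to clear all hops; remaining 48 packets each add one t_tx.
Total = (4+49-1)·t_tx + 4·t_prop = 52·0.115139 + 4·0.000323043 = 5.99 ms.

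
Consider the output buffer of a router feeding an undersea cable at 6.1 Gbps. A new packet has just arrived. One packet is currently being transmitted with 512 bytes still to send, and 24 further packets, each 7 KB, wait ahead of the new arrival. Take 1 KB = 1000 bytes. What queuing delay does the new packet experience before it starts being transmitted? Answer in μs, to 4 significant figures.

221.0 μs

Each queued packet: L/R = 56000/6100000000 = 9.18033 μs.
24 queued → 220.328 μs.
Plus remaining 4096 bits of current packet: 0.671475 μs.
Queuing delay = 221.0 μs.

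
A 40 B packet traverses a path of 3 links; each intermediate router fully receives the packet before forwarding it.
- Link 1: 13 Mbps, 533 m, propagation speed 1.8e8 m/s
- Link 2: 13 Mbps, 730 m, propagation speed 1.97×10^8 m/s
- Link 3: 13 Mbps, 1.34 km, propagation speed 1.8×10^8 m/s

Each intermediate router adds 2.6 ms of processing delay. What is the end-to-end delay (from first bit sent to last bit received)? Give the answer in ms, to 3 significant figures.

5.29 ms

L = 40 × 8 = 320 bits.
Transmission delay per hop = L/R = 320/13000000 = 0.0246154 ms; 3 hops → 0.0738462 ms.
Propagation delays (d/s per hop): 0.00296111, 0.00370558, 0.00744444 ms; sum = 0.0141111 ms.
Processing at 2 router(s): 2 × 2.6 ms = 5.2 ms.
End-to-end = 5.29 ms.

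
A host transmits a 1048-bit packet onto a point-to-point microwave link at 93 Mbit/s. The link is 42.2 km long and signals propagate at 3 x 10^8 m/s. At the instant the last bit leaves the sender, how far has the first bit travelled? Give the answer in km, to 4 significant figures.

t_tx = L/R = 1048/93000000 = 1.12688e-05 s.
Distance = s × t_tx = 300000000 × 1.12688e-05 = 3.381 km.

3.381 km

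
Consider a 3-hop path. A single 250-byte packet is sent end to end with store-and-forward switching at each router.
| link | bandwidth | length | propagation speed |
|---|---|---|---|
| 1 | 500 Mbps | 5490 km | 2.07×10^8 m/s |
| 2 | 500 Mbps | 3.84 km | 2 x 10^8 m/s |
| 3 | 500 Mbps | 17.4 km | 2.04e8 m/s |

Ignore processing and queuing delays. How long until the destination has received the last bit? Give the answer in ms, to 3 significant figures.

26.6 ms

L = 250 × 8 = 2000 bits.
Transmission delay per hop = L/R = 2000/500000000 = 0.004 ms; 3 hops → 0.012 ms.
Propagation delays (d/s per hop): 26.5217, 0.0192, 0.0852941 ms; sum = 26.6262 ms.
End-to-end = 26.6 ms.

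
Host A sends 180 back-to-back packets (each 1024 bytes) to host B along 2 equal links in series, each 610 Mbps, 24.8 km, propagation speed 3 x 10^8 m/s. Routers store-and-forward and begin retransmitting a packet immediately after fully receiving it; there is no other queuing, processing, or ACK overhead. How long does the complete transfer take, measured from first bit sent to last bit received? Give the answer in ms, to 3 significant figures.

Per-hop transmission t_tx = L/R = 8192/610000000 = 0.0134295 ms.
Per-hop propagation t_prop = 24800/300000000 = 0.0826667 ms.
Pipeline fill: first packet needs 2·t_tx to clear all hops; remaining 179 packets each add one t_tx.
Total = (2+180-1)·t_tx + 2·t_prop = 181·0.0134295 + 2·0.0826667 = 2.60 ms.

2.60 ms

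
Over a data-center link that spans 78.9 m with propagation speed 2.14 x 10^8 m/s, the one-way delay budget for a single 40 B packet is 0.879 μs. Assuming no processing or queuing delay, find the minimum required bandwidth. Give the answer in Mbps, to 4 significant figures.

627.1 Mbps

L = 320 bits.
Propagation delay = 78.9 / 214000000 = 0.368692 μs.
Transmission budget = 0.879 − 0.368692 = 0.510308 μs.
R ≥ L / t_tx = 320 bits / 5.10308e-07 s = 627.1 Mbps.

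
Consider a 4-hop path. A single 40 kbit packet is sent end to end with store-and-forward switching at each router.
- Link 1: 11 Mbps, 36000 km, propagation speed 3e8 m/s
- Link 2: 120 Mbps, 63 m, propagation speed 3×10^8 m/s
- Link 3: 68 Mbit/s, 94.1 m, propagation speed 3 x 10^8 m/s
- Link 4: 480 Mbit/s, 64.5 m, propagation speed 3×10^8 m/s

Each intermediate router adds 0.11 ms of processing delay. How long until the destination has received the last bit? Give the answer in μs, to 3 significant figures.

L = 40000 bits.
Transmission delays (L/R per hop): 3636.36, 333.333, 588.235, 83.3333 μs; sum = 4641.27 μs.
Propagation delays (d/s per hop): 120000, 0.21, 0.313667, 0.215 μs; sum = 120001 μs.
Processing at 3 router(s): 3 × 0.11 ms = 330 μs.
End-to-end = 125000 μs.

125000 μs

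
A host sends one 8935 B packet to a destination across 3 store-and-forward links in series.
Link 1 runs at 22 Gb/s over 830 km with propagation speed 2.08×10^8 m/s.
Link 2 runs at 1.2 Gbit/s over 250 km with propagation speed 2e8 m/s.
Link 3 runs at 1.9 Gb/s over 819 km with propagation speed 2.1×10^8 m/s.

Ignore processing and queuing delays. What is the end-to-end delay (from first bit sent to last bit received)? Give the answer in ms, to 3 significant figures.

9.24 ms

L = 8935 × 8 = 71480 bits.
Transmission delays (L/R per hop): 0.00324909, 0.0595667, 0.0376211 ms; sum = 0.100437 ms.
Propagation delays (d/s per hop): 3.99038, 1.25, 3.9 ms; sum = 9.14038 ms.
End-to-end = 9.24 ms.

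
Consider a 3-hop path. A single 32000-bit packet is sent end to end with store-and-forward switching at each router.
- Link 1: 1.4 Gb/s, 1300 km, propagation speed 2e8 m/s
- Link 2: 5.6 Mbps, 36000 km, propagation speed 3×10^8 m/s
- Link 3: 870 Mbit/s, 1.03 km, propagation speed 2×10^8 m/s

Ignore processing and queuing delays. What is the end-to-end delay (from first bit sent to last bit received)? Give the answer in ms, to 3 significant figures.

132 ms

Transmission delays (L/R per hop): 0.0228571, 5.71429, 0.0367816 ms; sum = 5.77392 ms.
Propagation delays (d/s per hop): 6.5, 120, 0.00515 ms; sum = 126.505 ms.
End-to-end = 132 ms.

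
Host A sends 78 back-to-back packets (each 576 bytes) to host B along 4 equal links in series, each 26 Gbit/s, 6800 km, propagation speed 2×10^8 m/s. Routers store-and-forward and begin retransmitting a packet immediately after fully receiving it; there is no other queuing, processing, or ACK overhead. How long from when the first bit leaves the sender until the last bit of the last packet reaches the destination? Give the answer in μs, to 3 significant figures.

136000 μs

Per-hop transmission t_tx = L/R = 4608/26000000000 = 0.177231 μs.
Per-hop propagation t_prop = 6800000/200000000 = 34000 μs.
Pipeline fill: first packet needs 4·t_tx to clear all hops; remaining 77 packets each add one t_tx.
Total = (4+78-1)·t_tx + 4·t_prop = 81·0.177231 + 4·34000 = 136000 μs.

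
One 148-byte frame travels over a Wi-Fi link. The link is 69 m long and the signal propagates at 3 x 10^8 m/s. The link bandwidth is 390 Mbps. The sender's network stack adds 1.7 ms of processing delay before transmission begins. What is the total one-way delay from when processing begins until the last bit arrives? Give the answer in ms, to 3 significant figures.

L = 148 × 8 = 1184 bits.
Transmission delay = L/R = 1184 / 390000000 = 0.0030359 ms.
Propagation delay = d/s = 69 m / 300000000 m/s = 0.00023 ms.
Plus processing delay 1.7 ms = 1.7 ms.
Total = 1.70 ms.

1.70 ms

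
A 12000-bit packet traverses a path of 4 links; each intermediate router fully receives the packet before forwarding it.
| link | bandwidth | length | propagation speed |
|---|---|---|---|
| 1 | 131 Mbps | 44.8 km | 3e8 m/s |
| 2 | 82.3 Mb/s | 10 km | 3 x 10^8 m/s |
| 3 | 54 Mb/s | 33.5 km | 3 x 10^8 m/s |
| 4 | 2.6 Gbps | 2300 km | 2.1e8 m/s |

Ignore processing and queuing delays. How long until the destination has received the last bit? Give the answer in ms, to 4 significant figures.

Transmission delays (L/R per hop): 0.0916031, 0.145808, 0.222222, 0.00461538 ms; sum = 0.464249 ms.
Propagation delays (d/s per hop): 0.149333, 0.0333333, 0.111667, 10.9524 ms; sum = 11.2467 ms.
End-to-end = 11.71 ms.

11.71 ms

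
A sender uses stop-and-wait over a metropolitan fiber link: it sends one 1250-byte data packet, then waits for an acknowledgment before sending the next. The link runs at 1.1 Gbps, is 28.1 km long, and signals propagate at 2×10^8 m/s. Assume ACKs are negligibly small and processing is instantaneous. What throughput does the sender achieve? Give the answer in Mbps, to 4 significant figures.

34.47 Mbps

t_tx = L/R = 10000/1100000000 = 9.09091e-06 s.
t_prop = 28100/200000000 = 0.0001405 s; RTT = 0.000281 s.
Cycle = t_tx + RTT = 0.000290091 s.
Throughput = L / cycle = 10000 / 0.000290091 = 34.47 Mbps.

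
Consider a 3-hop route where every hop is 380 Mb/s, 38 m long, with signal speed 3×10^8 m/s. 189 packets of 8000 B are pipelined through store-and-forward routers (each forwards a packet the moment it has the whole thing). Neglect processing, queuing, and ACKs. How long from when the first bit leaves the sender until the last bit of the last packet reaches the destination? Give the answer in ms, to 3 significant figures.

32.2 ms

Per-hop transmission t_tx = L/R = 64000/380000000 = 0.168421 ms.
Per-hop propagation t_prop = 38/300000000 = 0.000126667 ms.
Pipeline fill: first packet needs 3·t_tx to clear all hops; remaining 188 packets each add one t_tx.
Total = (3+189-1)·t_tx + 3·t_prop = 191·0.168421 + 3·0.000126667 = 32.2 ms.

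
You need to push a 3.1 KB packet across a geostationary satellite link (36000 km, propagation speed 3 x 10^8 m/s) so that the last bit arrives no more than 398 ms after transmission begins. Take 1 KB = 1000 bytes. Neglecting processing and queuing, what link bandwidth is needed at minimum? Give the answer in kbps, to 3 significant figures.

89.2 kbps

L = 24800 bits.
Propagation delay = 36000000 / 300000000 = 120 ms.
Transmission budget = 398 − 120 = 278 ms.
R ≥ L / t_tx = 24800 bits / 0.278 s = 89.2 kbps.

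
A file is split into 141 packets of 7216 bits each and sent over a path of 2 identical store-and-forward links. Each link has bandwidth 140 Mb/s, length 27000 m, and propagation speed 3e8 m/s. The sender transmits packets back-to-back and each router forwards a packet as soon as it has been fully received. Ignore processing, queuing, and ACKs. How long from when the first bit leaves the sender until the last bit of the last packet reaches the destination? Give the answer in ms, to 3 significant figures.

7.50 ms

Per-hop transmission t_tx = L/R = 7216/140000000 = 0.0515429 ms.
Per-hop propagation t_prop = 27000/300000000 = 0.09 ms.
Pipeline fill: first packet needs 2·t_tx to clear all hops; remaining 140 packets each add one t_tx.
Total = (2+141-1)·t_tx + 2·t_prop = 142·0.0515429 + 2·0.09 = 7.50 ms.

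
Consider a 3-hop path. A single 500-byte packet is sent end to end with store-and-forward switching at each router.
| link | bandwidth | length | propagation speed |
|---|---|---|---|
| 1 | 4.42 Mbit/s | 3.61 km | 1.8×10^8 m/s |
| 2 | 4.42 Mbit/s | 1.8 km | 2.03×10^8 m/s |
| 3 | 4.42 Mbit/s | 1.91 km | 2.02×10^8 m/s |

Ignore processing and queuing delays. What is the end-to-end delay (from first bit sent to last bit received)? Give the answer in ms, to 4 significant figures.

2.753 ms

L = 500 × 8 = 4000 bits.
Transmission delay per hop = L/R = 4000/4420000 = 0.904977 ms; 3 hops → 2.71493 ms.
Propagation delays (d/s per hop): 0.0200556, 0.008867, 0.00945545 ms; sum = 0.038378 ms.
End-to-end = 2.753 ms.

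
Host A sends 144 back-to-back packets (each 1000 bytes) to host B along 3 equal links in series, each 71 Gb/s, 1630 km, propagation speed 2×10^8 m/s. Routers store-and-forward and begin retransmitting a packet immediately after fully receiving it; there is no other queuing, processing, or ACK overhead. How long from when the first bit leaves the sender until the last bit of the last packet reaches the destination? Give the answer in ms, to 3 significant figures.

Per-hop transmission t_tx = L/R = 8000/71000000000 = 0.000112676 ms.
Per-hop propagation t_prop = 1630000/200000000 = 8.15 ms.
Pipeline fill: first packet needs 3·t_tx to clear all hops; remaining 143 packets each add one t_tx.
Total = (3+144-1)·t_tx + 3·t_prop = 146·0.000112676 + 3·8.15 = 24.5 ms.

24.5 ms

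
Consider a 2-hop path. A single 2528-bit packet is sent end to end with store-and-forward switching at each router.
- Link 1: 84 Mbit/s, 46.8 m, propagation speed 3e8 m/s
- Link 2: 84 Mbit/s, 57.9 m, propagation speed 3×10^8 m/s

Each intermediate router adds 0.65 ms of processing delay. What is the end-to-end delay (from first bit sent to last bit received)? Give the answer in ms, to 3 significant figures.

0.711 ms

Transmission delay per hop = L/R = 2528/84000000 = 0.0300952 ms; 2 hops → 0.0601905 ms.
Propagation delays (d/s per hop): 0.000156, 0.000193 ms; sum = 0.000349 ms.
Processing at 1 router(s): 1 × 0.65 ms = 0.65 ms.
End-to-end = 0.711 ms.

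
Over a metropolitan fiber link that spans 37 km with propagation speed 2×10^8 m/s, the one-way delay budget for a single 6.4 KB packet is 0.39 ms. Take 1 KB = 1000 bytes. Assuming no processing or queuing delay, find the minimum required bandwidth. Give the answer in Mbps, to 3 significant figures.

L = 51200 bits.
Propagation delay = 37000 / 200000000 = 0.185 ms.
Transmission budget = 0.39 − 0.185 = 0.205 ms.
R ≥ L / t_tx = 51200 bits / 0.000205 s = 250 Mbps.

250 Mbps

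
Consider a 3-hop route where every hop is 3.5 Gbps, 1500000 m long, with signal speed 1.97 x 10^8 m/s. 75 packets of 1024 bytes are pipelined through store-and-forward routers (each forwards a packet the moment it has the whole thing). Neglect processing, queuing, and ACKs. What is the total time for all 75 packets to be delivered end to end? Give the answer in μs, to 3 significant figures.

Per-hop transmission t_tx = L/R = 8192/3500000000 = 2.34057 μs.
Per-hop propagation t_prop = 1500000/197000000 = 7614.21 μs.
Pipeline fill: first packet needs 3·t_tx to clear all hops; remaining 74 packets each add one t_tx.
Total = (3+75-1)·t_tx + 3·t_prop = 77·2.34057 + 3·7614.21 = 23000 μs.

23000 μs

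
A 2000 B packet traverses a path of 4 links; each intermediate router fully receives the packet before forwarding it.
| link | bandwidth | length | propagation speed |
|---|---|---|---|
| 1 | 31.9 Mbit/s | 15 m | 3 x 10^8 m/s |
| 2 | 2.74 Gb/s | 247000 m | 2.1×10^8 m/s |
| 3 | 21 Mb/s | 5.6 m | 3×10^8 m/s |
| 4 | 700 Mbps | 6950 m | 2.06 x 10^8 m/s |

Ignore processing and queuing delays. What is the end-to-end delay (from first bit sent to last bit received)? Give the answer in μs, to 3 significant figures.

L = 2000 × 8 = 16000 bits.
Transmission delays (L/R per hop): 501.567, 5.83942, 761.905, 22.8571 μs; sum = 1292.17 μs.
Propagation delays (d/s per hop): 0.05, 1176.19, 0.0186667, 33.7379 μs; sum = 1210 μs.
End-to-end = 2500 μs.

2500 μs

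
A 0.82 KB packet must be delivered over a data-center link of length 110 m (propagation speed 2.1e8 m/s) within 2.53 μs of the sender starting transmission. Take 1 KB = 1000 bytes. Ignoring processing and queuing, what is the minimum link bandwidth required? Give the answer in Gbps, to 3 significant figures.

L = 6560 bits.
Propagation delay = 110 / 210000000 = 0.52381 μs.
Transmission budget = 2.53 − 0.52381 = 2.00619 μs.
R ≥ L / t_tx = 6560 bits / 2.00619e-06 s = 3.27 Gbps.

3.27 Gbps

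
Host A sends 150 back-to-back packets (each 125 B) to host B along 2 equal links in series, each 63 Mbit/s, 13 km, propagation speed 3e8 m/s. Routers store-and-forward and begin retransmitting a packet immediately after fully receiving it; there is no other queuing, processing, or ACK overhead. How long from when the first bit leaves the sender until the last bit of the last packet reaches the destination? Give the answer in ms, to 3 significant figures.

Per-hop transmission t_tx = L/R = 1000/63000000 = 0.015873 ms.
Per-hop propagation t_prop = 13000/300000000 = 0.0433333 ms.
Pipeline fill: first packet needs 2·t_tx to clear all hops; remaining 149 packets each add one t_tx.
Total = (2+150-1)·t_tx + 2·t_prop = 151·0.015873 + 2·0.0433333 = 2.48 ms.

2.48 ms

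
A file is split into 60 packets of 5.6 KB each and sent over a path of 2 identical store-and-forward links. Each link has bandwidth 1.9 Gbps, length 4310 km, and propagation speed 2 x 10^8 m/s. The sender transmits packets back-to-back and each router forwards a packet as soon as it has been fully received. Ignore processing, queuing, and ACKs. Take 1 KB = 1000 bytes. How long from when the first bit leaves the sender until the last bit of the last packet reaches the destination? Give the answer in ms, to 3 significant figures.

44.5 ms

Per-hop transmission t_tx = L/R = 44800/1900000000 = 0.0235789 ms.
Per-hop propagation t_prop = 4310000/200000000 = 21.55 ms.
Pipeline fill: first packet needs 2·t_tx to clear all hops; remaining 59 packets each add one t_tx.
Total = (2+60-1)·t_tx + 2·t_prop = 61·0.0235789 + 2·21.55 = 44.5 ms.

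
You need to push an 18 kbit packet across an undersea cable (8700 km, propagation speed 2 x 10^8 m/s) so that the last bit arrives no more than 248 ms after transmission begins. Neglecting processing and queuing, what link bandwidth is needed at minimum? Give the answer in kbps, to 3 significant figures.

88.0 kbps

Propagation delay = 8700000 / 200000000 = 43.5 ms.
Transmission budget = 248 − 43.5 = 204.5 ms.
R ≥ L / t_tx = 18000 bits / 0.2045 s = 88.0 kbps.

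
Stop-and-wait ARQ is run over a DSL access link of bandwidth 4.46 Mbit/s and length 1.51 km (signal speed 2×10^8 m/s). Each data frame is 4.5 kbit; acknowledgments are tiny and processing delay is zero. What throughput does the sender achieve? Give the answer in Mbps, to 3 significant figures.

t_tx = L/R = 4500/4460000 = 0.00100897 s.
t_prop = 1510/200000000 = 7.55e-06 s; RTT = 1.51e-05 s.
Cycle = t_tx + RTT = 0.00102407 s.
Throughput = L / cycle = 4500 / 0.00102407 = 4.39 Mbps.

4.39 Mbps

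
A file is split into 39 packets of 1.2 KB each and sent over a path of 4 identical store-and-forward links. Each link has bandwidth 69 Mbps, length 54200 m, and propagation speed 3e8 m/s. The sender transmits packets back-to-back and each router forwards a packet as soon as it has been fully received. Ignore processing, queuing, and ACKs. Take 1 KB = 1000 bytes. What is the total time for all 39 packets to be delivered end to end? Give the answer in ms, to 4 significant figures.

6.566 ms

Per-hop transmission t_tx = L/R = 9600/69000000 = 0.13913 ms.
Per-hop propagation t_prop = 54200/300000000 = 0.180667 ms.
Pipeline fill: first packet needs 4·t_tx to clear all hops; remaining 38 packets each add one t_tx.
Total = (4+39-1)·t_tx + 4·t_prop = 42·0.13913 + 4·0.180667 = 6.566 ms.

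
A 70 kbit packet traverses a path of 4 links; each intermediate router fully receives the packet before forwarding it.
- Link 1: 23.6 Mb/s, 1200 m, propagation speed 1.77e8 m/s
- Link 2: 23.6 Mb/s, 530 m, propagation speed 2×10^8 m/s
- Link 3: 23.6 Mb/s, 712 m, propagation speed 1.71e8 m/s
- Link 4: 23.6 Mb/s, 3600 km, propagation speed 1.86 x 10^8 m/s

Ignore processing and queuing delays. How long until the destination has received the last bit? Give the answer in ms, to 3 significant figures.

L = 70000 bits.
Transmission delay per hop = L/R = 70000/23600000 = 2.9661 ms; 4 hops → 11.8644 ms.
Propagation delays (d/s per hop): 0.00677966, 0.00265, 0.00416374, 19.3548 ms; sum = 19.3684 ms.
End-to-end = 31.2 ms.

31.2 ms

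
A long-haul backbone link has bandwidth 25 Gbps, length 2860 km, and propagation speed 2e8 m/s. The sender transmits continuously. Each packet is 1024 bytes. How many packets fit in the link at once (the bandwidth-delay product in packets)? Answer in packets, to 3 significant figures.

43600 packets

Propagation delay = 2860000 / 200000000 = 0.0143 s.
BDP = R × t_prop = 25000000000 × 0.0143 = 357500000 bits.
In packets of 8192 bits: 43600 packets.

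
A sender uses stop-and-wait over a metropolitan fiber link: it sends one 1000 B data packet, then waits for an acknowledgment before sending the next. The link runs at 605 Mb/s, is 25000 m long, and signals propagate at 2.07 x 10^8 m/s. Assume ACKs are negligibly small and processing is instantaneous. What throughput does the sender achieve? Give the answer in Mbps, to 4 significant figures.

t_tx = L/R = 8000/605000000 = 1.32231e-05 s.
t_prop = 25000/2.07e+08 = 0.000120773 s; RTT = 0.000241546 s.
Cycle = t_tx + RTT = 0.000254769 s.
Throughput = L / cycle = 8000 / 0.000254769 = 31.40 Mbps.

31.40 Mbps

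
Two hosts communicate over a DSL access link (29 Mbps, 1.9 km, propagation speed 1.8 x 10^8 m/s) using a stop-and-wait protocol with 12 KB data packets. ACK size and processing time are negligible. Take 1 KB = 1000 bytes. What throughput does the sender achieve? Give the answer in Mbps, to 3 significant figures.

28.8 Mbps

t_tx = L/R = 96000/29000000 = 0.00331034 s.
t_prop = 1900/180000000 = 1.05556e-05 s; RTT = 2.11111e-05 s.
Cycle = t_tx + RTT = 0.00333146 s.
Throughput = L / cycle = 96000 / 0.00333146 = 28.8 Mbps.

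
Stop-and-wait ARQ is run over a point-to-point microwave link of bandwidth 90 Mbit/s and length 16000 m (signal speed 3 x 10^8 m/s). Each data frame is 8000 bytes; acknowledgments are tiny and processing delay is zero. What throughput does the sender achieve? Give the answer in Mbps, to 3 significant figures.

78.3 Mbps

t_tx = L/R = 64000/90000000 = 0.000711111 s.
t_prop = 16000/300000000 = 5.33333e-05 s; RTT = 0.000106667 s.
Cycle = t_tx + RTT = 0.000817778 s.
Throughput = L / cycle = 64000 / 0.000817778 = 78.3 Mbps.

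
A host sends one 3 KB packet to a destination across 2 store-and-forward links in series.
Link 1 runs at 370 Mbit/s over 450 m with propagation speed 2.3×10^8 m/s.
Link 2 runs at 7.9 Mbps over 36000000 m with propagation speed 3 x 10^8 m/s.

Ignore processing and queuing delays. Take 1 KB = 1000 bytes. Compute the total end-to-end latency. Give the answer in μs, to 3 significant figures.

123000 μs

L = 24000 bits.
Transmission delays (L/R per hop): 64.8649, 3037.97 μs; sum = 3102.84 μs.
Propagation delays (d/s per hop): 1.95652, 120000 μs; sum = 120002 μs.
End-to-end = 123000 μs.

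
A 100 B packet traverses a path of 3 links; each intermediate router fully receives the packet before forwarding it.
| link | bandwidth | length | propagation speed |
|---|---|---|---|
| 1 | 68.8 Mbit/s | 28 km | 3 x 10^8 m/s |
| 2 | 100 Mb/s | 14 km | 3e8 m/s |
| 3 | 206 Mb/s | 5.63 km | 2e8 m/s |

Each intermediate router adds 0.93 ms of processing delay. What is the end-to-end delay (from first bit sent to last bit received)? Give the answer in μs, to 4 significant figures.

2052 μs

L = 100 × 8 = 800 bits.
Transmission delays (L/R per hop): 11.6279, 8, 3.8835 μs; sum = 23.5114 μs.
Propagation delays (d/s per hop): 93.3333, 46.6667, 28.15 μs; sum = 168.15 μs.
Processing at 2 router(s): 2 × 0.93 ms = 1860 μs.
End-to-end = 2052 μs.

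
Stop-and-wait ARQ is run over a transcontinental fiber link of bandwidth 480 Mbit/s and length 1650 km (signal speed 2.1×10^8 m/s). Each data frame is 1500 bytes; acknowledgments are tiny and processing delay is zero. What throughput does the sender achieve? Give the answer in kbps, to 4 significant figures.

762.4 kbps

t_tx = L/R = 12000/480000000 = 2.5e-05 s.
t_prop = 1650000/210000000 = 0.00785714 s; RTT = 0.0157143 s.
Cycle = t_tx + RTT = 0.0157393 s.
Throughput = L / cycle = 12000 / 0.0157393 = 762.4 kbps.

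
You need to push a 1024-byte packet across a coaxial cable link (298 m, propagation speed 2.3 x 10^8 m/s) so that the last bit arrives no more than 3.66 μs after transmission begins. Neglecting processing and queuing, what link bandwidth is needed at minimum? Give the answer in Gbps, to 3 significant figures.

L = 8192 bits.
Propagation delay = 298 / 2.3e+08 = 1.29565 μs.
Transmission budget = 3.66 − 1.29565 = 2.36435 μs.
R ≥ L / t_tx = 8192 bits / 2.36435e-06 s = 3.46 Gbps.

3.46 Gbps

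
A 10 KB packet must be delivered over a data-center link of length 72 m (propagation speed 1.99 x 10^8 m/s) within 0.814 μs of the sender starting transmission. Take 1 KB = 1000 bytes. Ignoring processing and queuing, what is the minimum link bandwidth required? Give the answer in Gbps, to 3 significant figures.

177 Gbps

L = 80000 bits.
Propagation delay = 72 / 199000000 = 0.361809 μs.
Transmission budget = 0.814 − 0.361809 = 0.452191 μs.
R ≥ L / t_tx = 80000 bits / 4.52191e-07 s = 177 Gbps.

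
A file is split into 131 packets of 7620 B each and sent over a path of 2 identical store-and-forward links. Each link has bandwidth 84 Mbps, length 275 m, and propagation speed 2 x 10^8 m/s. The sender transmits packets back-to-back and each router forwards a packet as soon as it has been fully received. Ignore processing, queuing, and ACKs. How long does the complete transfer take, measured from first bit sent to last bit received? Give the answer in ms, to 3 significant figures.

Per-hop transmission t_tx = L/R = 60960/84000000 = 0.725714 ms.
Per-hop propagation t_prop = 275/200000000 = 0.001375 ms.
Pipeline fill: first packet needs 2·t_tx to clear all hops; remaining 130 packets each add one t_tx.
Total = (2+131-1)·t_tx + 2·t_prop = 132·0.725714 + 2·0.001375 = 95.8 ms.

95.8 ms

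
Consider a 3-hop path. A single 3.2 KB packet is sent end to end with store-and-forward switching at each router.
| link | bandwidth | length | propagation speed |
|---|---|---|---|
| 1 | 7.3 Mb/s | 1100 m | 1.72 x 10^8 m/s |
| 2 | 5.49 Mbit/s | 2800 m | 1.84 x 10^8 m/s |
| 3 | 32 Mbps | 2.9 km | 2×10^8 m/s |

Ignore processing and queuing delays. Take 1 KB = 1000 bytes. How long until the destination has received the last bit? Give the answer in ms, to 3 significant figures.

L = 25600 bits.
Transmission delays (L/R per hop): 3.50685, 4.66302, 0.8 ms; sum = 8.96987 ms.
Propagation delays (d/s per hop): 0.00639535, 0.0152174, 0.0145 ms; sum = 0.0361127 ms.
End-to-end = 9.01 ms.

9.01 ms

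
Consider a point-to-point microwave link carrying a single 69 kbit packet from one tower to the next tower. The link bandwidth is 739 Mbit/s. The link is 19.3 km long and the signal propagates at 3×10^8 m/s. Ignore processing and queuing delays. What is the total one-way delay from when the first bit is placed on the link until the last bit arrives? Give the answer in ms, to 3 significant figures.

0.158 ms

L = 69000 bits.
Transmission delay = L/R = 69000 / 739000000 = 0.0933694 ms.
Propagation delay = d/s = 19300 m / 300000000 m/s = 0.0643333 ms.
Total = 0.158 ms.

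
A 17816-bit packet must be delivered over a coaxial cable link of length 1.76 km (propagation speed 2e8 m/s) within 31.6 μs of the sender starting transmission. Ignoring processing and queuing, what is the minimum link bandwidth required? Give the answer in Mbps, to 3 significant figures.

Propagation delay = 1760 / 200000000 = 8.8 μs.
Transmission budget = 31.6 − 8.8 = 22.8 μs.
R ≥ L / t_tx = 17816 bits / 2.28e-05 s = 781 Mbps.

781 Mbps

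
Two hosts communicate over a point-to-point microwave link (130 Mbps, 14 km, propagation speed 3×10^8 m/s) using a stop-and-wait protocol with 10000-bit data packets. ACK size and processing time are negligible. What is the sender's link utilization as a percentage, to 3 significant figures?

45.2 %

t_tx = L/R = 10000/130000000 = 7.69231e-05 s.
t_prop = 14000/300000000 = 4.66667e-05 s; RTT = 9.33333e-05 s.
Cycle = t_tx + RTT = 0.000170256 s.
Utilization = t_tx / cycle = 7.69231e-05/0.000170256 = 45.2 %.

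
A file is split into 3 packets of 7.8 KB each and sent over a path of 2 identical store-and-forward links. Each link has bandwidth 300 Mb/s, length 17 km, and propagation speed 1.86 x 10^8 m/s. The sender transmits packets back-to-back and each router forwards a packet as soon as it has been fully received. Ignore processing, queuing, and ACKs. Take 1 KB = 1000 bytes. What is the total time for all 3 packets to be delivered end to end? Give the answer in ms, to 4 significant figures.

1.015 ms

Per-hop transmission t_tx = L/R = 62400/300000000 = 0.208 ms.
Per-hop propagation t_prop = 17000/186000000 = 0.0913978 ms.
Pipeline fill: first packet needs 2·t_tx to clear all hops; remaining 2 packets each add one t_tx.
Total = (2+3-1)·t_tx + 2·t_prop = 4·0.208 + 2·0.0913978 = 1.015 ms.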